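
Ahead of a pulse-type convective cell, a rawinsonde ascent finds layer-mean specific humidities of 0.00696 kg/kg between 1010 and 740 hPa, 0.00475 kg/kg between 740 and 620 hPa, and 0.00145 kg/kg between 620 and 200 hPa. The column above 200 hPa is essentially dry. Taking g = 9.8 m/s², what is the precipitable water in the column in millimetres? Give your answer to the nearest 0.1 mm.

PW ≈ 31.2 mm

Precipitable water is the column-integrated vapour mass per unit area: PW = (1/g) Σ q̄ Δp, with q in kg/kg and Δp in Pa (1 kg/m² of water = 1 mm).
Layer 1010–740 hPa: Δp = 270 hPa = 27000 Pa, q̄ = 0.00696 kg/kg → 0.00696 × 27000 / 9.8 = 19.18 mm
Layer 740–620 hPa: Δp = 120 hPa = 12000 Pa, q̄ = 0.00475 kg/kg → 0.00475 × 12000 / 9.8 = 5.82 mm
Layer 620–200 hPa: Δp = 420 hPa = 42000 Pa, q̄ = 0.00145 kg/kg → 0.00145 × 42000 / 9.8 = 6.21 mm
PW = 19.18 + 5.82 + 6.21 = 31.21 ≈ 31.2 mm.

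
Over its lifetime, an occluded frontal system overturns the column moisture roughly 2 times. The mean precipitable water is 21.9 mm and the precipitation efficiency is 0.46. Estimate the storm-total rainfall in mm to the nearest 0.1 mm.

rainfall ≈ 20.1 mm

Each cycle deposits ε × PW = 0.46 × 21.9 = 10.074 mm.
Over 2 cycles: 2 × 10.074 = 20.1 mm.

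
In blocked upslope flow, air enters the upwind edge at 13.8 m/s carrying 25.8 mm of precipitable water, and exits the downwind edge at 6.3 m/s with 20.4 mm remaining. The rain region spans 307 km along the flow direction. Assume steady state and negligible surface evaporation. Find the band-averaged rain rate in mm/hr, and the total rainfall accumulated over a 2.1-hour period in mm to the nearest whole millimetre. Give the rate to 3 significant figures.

R ≈ 2.67 mm/hr; total ≈ 6 mm

Column moisture flux per unit crosswind length is F = V × PW.
Inflow: F_in = 13.8 × 25.8 = 356.04 mm·m/s
Outflow: F_out = 6.3 × 20.4 = 128.52 mm·m/s
Steady-state rate R = (F_in − F_out)/L = (356.04 − 128.52) / 307000 m = 7.411e-04 mm/s.
R = 7.411e-04 × 3600 = 2.67 mm/hr.
Over 2.1 h: total = 2.67 × 2.1 = 5.607 ≈ 6 mm.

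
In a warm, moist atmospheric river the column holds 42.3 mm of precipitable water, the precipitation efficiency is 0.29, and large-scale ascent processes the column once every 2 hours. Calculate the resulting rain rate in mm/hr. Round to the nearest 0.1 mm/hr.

R ≈ 6.1 mm/hr

Each overturning extracts ε × PW = 0.29 × 42.3 = 12.267 mm.
Rate = ε·PW / τ = 12.267 / 2 h = 6.1 mm/hr.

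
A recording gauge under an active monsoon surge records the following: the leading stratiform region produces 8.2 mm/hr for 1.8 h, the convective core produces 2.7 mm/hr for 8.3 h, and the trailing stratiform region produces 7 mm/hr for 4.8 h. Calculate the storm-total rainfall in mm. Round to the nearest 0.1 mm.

Total = Σ Rᵢ Δtᵢ = 8.2 × 1.8 + 2.7 × 8.3 + 7 × 4.8
      = 14.76 + 22.41 + 33.6 = 70.8 mm.

total ≈ 70.8 mm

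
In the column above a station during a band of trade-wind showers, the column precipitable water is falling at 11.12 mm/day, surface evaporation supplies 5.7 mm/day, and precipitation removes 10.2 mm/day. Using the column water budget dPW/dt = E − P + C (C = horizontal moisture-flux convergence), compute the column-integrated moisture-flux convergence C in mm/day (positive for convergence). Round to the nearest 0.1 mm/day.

dPW/dt = -11.12 mm/day.
C = dPW/dt − E + P = (-11.12) − 5.7 + 10.2 = -6.6 mm/day.

C ≈ -6.6 mm/day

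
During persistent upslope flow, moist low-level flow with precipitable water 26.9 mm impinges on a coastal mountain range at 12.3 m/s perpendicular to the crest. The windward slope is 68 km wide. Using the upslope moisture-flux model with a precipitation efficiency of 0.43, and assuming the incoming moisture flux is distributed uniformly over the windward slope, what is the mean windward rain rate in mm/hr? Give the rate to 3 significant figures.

Incoming column moisture flux per unit ridge length: F = V × PW = 12.3 × 26.9 = 330.87 mm·m/s.
Spread over the 68 km slope with efficiency ε = 0.43: R = ε·F/W = 0.43 × 330.87 / 68000 m = 2.092e-03 mm/s.
R = 2.092e-03 × 3600 = 7.53 mm/hr.

R ≈ 7.53 mm/hr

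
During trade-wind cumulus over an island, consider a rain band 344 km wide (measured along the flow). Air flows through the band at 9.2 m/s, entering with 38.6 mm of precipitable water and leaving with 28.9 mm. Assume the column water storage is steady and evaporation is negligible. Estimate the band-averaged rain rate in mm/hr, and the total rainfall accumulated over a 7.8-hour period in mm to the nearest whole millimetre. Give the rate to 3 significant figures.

R ≈ 0.934 mm/hr; total ≈ 7 mm

Column moisture flux per unit crosswind length is F = V × PW.
Inflow: F_in = 9.2 × 38.6 = 355.12 mm·m/s
Outflow: F_out = 9.2 × 28.9 = 265.88 mm·m/s
Steady-state rate R = (F_in − F_out)/L = (355.12 − 265.88) / 344000 m = 2.594e-04 mm/s.
R = 2.594e-04 × 3600 = 0.934 mm/hr.
Over 7.8 h: total = 0.934 × 7.8 = 7.2852 ≈ 7 mm.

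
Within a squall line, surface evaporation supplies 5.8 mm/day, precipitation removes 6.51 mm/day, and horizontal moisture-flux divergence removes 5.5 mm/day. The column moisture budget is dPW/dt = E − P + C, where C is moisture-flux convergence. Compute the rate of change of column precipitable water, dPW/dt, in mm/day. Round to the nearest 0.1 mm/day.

dPW/dt ≈ -6.2 mm/day

dPW/dt = E − P + C = 5.8 − 6.51 + (-5.5) = -6.2 mm/day.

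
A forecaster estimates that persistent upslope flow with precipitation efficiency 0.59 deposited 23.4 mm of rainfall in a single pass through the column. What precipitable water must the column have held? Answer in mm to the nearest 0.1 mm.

PW ≈ 39.7 mm

PW = rainfall / ε = 23.4 / 0.59 = 39.7 mm.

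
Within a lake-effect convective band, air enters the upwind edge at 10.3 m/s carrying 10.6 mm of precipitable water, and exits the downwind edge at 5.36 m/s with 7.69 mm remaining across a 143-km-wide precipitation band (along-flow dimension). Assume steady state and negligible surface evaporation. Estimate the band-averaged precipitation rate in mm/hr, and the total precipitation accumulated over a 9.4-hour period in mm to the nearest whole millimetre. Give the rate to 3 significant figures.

Column moisture flux per unit crosswind length is F = V × PW.
Inflow: F_in = 10.3 × 10.6 = 109.18 mm·m/s
Outflow: F_out = 5.36 × 7.69 = 41.2184 mm·m/s
Steady-state rate R = (F_in − F_out)/L = (109.18 − 41.2184) / 143000 m = 4.753e-04 mm/s.
R = 4.753e-04 × 3600 = 1.71 mm/hr.
Over 9.4 h: total = 1.71 × 9.4 = 16.074 ≈ 16 mm.

R ≈ 1.71 mm/hr; total ≈ 16 mm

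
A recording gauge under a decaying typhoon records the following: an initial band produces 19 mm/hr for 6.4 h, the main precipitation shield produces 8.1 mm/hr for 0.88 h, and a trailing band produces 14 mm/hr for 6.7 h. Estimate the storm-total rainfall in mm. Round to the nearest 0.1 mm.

total ≈ 222.5 mm

Total = Σ Rᵢ Δtᵢ = 19 × 6.4 + 8.1 × 0.88 + 14 × 6.7
      = 121.6 + 7.128 + 93.8 = 222.5 mm.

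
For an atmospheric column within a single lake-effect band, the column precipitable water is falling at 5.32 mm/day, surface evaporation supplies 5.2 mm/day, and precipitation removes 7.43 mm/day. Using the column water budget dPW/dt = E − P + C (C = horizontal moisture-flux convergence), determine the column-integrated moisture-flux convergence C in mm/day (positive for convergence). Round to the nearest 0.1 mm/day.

dPW/dt = -5.32 mm/day.
C = dPW/dt − E + P = (-5.32) − 5.2 + 7.43 = -3.1 mm/day.

C ≈ -3.1 mm/day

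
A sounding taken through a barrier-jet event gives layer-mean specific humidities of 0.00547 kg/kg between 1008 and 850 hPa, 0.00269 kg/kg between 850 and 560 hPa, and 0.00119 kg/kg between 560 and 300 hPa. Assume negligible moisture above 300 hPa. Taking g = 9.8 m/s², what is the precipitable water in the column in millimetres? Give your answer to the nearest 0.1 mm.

PW ≈ 19.9 mm

Precipitable water is the column-integrated vapour mass per unit area: PW = (1/g) Σ q̄ Δp, with q in kg/kg and Δp in Pa (1 kg/m² of water = 1 mm).
Layer 1008–850 hPa: Δp = 158 hPa = 15800 Pa, q̄ = 0.00547 kg/kg → 0.00547 × 15800 / 9.8 = 8.82 mm
Layer 850–560 hPa: Δp = 290 hPa = 29000 Pa, q̄ = 0.00269 kg/kg → 0.00269 × 29000 / 9.8 = 7.96 mm
Layer 560–300 hPa: Δp = 260 hPa = 26000 Pa, q̄ = 0.00119 kg/kg → 0.00119 × 26000 / 9.8 = 3.16 mm
PW = 8.82 + 7.96 + 3.16 = 19.94 ≈ 19.9 mm.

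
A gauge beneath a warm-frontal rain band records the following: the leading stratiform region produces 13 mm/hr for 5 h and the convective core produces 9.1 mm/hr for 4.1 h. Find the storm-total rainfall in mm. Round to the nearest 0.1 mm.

Total = Σ Rᵢ Δtᵢ = 13 × 5 + 9.1 × 4.1
      = 65 + 37.31 = 102.3 mm.

total ≈ 102.3 mm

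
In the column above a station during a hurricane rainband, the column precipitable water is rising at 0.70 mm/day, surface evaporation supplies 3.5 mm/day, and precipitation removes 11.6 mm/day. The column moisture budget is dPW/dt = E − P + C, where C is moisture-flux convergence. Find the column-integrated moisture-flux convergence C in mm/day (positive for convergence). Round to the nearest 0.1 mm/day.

C ≈ 8.8 mm/day

dPW/dt = +0.70 mm/day.
C = dPW/dt − E + P = (+0.70) − 3.5 + 11.6 = 8.8 mm/day.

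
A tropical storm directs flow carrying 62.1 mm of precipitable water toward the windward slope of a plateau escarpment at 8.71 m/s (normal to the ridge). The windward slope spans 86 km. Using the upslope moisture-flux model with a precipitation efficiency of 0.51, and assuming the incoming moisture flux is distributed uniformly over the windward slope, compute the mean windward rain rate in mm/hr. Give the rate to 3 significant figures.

R ≈ 11.5 mm/hr

Incoming column moisture flux per unit ridge length: F = V × PW = 8.71 × 62.1 = 540.891 mm·m/s.
Spread over the 86 km slope with efficiency ε = 0.51: R = ε·F/W = 0.51 × 540.891 / 86000 m = 3.208e-03 mm/s.
R = 3.208e-03 × 3600 = 11.5 mm/hr.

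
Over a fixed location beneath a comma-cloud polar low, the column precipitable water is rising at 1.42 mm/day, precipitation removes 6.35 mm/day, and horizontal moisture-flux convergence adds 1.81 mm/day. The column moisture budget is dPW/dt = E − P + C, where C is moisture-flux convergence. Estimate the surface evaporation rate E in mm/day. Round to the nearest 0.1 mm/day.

E ≈ 6.0 mm/day

dPW/dt = +1.42 mm/day.
E = dPW/dt + P − C = (+1.42) + 6.35 − (1.81) = 6.0 mm/day.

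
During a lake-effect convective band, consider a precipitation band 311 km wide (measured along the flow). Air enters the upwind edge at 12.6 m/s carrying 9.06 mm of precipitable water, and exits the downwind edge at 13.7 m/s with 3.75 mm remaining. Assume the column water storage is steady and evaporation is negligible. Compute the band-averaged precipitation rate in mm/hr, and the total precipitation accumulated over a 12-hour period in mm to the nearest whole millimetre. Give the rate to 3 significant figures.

R ≈ 0.727 mm/hr; total ≈ 9 mm

Column moisture flux per unit crosswind length is F = V × PW.
Inflow: F_in = 12.6 × 9.06 = 114.156 mm·m/s
Outflow: F_out = 13.7 × 3.75 = 51.375 mm·m/s
Steady-state rate R = (F_in − F_out)/L = (114.156 − 51.375) / 311000 m = 2.019e-04 mm/s.
R = 2.019e-04 × 3600 = 0.727 mm/hr.
Over 12 h: total = 0.727 × 12 = 8.724 ≈ 9 mm.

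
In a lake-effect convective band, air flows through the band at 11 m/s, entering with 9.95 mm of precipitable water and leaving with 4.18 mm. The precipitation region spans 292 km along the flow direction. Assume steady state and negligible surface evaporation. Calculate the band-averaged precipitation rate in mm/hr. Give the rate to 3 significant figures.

R ≈ 0.783 mm/hr

Column moisture flux per unit crosswind length is F = V × PW.
Inflow: F_in = 11 × 9.95 = 109.45 mm·m/s
Outflow: F_out = 11 × 4.18 = 45.98 mm·m/s
Steady-state rate R = (F_in − F_out)/L = (109.45 − 45.98) / 292000 m = 2.174e-04 mm/s.
R = 2.174e-04 × 3600 = 0.783 mm/hr.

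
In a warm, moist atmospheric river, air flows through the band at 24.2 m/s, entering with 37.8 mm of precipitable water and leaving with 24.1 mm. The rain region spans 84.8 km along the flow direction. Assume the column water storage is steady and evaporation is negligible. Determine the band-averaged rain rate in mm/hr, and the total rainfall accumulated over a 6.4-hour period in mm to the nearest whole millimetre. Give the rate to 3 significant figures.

R ≈ 14.1 mm/hr; total ≈ 90 mm

Column moisture flux per unit crosswind length is F = V × PW.
Inflow: F_in = 24.2 × 37.8 = 914.76 mm·m/s
Outflow: F_out = 24.2 × 24.1 = 583.22 mm·m/s
Steady-state rate R = (F_in − F_out)/L = (914.76 − 583.22) / 84800 m = 3.910e-03 mm/s.
R = 3.910e-03 × 3600 = 14.1 mm/hr.
Over 6.4 h: total = 14.1 × 6.4 = 90.24 ≈ 90 mm.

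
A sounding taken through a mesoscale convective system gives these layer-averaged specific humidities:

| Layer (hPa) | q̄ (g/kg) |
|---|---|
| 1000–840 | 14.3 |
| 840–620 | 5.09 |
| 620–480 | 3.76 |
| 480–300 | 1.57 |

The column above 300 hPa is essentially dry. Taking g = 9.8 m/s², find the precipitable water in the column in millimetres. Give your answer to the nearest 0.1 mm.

PW ≈ 43.0 mm

Precipitable water is the column-integrated vapour mass per unit area: PW = (1/g) Σ q̄ Δp, with q in kg/kg and Δp in Pa (1 kg/m² of water = 1 mm).
Layer 1000–840 hPa: Δp = 160 hPa = 16000 Pa, q̄ = 0.0143 kg/kg → 0.0143 × 16000 / 9.8 = 23.35 mm
Layer 840–620 hPa: Δp = 220 hPa = 22000 Pa, q̄ = 0.00509 kg/kg → 0.00509 × 22000 / 9.8 = 11.43 mm
Layer 620–480 hPa: Δp = 140 hPa = 14000 Pa, q̄ = 0.00376 kg/kg → 0.00376 × 14000 / 9.8 = 5.37 mm
Layer 480–300 hPa: Δp = 180 hPa = 18000 Pa, q̄ = 0.00157 kg/kg → 0.00157 × 18000 / 9.8 = 2.88 mm
PW = 23.35 + 11.43 + 5.37 + 2.88 = 43.03 ≈ 43.0 mm.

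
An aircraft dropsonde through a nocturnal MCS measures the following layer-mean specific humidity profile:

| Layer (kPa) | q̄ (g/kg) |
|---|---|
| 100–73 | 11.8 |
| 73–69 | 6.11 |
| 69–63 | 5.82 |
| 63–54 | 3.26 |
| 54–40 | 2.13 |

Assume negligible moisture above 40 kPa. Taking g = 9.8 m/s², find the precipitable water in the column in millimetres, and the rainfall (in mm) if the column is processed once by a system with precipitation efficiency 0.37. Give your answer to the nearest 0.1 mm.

PW ≈ 44.6 mm; rainfall ≈ 16.5 mm

Precipitable water is the column-integrated vapour mass per unit area: PW = (1/g) Σ q̄ Δp, with q in kg/kg and Δp in Pa (1 kg/m² of water = 1 mm).
Layer 100–73 kPa: Δp = 270 hPa = 27000 Pa, q̄ = 0.0118 kg/kg → 0.0118 × 27000 / 9.8 = 32.51 mm
Layer 73–69 kPa: Δp = 40 hPa = 4000 Pa, q̄ = 0.00611 kg/kg → 0.00611 × 4000 / 9.8 = 2.49 mm
Layer 69–63 kPa: Δp = 60 hPa = 6000 Pa, q̄ = 0.00582 kg/kg → 0.00582 × 6000 / 9.8 = 3.56 mm
Layer 63–54 kPa: Δp = 90 hPa = 9000 Pa, q̄ = 0.00326 kg/kg → 0.00326 × 9000 / 9.8 = 2.99 mm
Layer 54–40 kPa: Δp = 140 hPa = 14000 Pa, q̄ = 0.00213 kg/kg → 0.00213 × 14000 / 9.8 = 3.04 mm
PW = 32.51 + 2.49 + 3.56 + 2.99 + 3.04 = 44.59 ≈ 44.6 mm.
Rainfall = ε × PW = 0.37 × 44.6 = 16.5 mm.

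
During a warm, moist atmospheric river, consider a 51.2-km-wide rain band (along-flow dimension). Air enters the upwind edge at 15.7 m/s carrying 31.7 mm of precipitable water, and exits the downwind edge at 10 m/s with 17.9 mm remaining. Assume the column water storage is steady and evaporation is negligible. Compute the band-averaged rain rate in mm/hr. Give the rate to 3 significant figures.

Column moisture flux per unit crosswind length is F = V × PW.
Inflow: F_in = 15.7 × 31.7 = 497.69 mm·m/s
Outflow: F_out = 10 × 17.9 = 179 mm·m/s
Steady-state rate R = (F_in − F_out)/L = (497.69 − 179) / 51200 m = 6.224e-03 mm/s.
R = 6.224e-03 × 3600 = 22.4 mm/hr.

R ≈ 22.4 mm/hr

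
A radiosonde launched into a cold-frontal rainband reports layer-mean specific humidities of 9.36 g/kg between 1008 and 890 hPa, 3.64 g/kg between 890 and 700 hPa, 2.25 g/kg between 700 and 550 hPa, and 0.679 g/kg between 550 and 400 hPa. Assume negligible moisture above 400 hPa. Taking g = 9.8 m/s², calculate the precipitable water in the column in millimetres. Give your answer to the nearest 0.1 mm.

Precipitable water is the column-integrated vapour mass per unit area: PW = (1/g) Σ q̄ Δp, with q in kg/kg and Δp in Pa (1 kg/m² of water = 1 mm).
Layer 1008–890 hPa: Δp = 118 hPa = 11800 Pa, q̄ = 0.00936 kg/kg → 0.00936 × 11800 / 9.8 = 11.27 mm
Layer 890–700 hPa: Δp = 190 hPa = 19000 Pa, q̄ = 0.00364 kg/kg → 0.00364 × 19000 / 9.8 = 7.06 mm
Layer 700–550 hPa: Δp = 150 hPa = 15000 Pa, q̄ = 0.00225 kg/kg → 0.00225 × 15000 / 9.8 = 3.44 mm
Layer 550–400 hPa: Δp = 150 hPa = 15000 Pa, q̄ = 0.000679 kg/kg → 0.000679 × 15000 / 9.8 = 1.04 mm
PW = 11.27 + 7.06 + 3.44 + 1.04 = 22.81 ≈ 22.8 mm.

PW ≈ 22.8 mm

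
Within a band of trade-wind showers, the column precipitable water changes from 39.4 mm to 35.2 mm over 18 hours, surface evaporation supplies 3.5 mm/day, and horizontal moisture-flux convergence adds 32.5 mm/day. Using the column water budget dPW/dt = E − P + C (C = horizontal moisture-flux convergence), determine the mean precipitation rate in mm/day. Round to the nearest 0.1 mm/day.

dPW/dt = (35.2 − 39.4) mm / (18/24 day) = -5.600 mm/day.
P = E + C − dPW/dt = 3.5 + (32.5) − (-5.600) = 41.6 mm/day.

P ≈ 41.6 mm/day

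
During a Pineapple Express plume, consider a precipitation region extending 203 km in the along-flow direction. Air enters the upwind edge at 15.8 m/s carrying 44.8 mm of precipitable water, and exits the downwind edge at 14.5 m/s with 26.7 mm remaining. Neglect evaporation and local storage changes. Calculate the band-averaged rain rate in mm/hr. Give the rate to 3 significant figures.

Column moisture flux per unit crosswind length is F = V × PW.
Inflow: F_in = 15.8 × 44.8 = 707.84 mm·m/s
Outflow: F_out = 14.5 × 26.7 = 387.15 mm·m/s
Steady-state rate R = (F_in − F_out)/L = (707.84 − 387.15) / 203000 m = 1.580e-03 mm/s.
R = 1.580e-03 × 3600 = 5.69 mm/hr.

R ≈ 5.69 mm/hr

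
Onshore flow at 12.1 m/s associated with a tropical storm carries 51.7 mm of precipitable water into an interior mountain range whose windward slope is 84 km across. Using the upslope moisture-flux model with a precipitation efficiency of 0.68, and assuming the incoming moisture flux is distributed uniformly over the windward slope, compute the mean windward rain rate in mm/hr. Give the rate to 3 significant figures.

Incoming column moisture flux per unit ridge length: F = V × PW = 12.1 × 51.7 = 625.57 mm·m/s.
Spread over the 84 km slope with efficiency ε = 0.68: R = ε·F/W = 0.68 × 625.57 / 84000 m = 5.064e-03 mm/s.
R = 5.064e-03 × 3600 = 18.2 mm/hr.

R ≈ 18.2 mm/hr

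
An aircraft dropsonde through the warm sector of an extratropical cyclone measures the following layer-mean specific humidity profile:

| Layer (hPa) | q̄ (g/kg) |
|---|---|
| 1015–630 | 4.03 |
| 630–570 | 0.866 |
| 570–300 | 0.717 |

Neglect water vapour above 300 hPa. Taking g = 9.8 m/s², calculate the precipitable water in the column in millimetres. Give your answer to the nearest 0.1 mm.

PW ≈ 18.3 mm

Precipitable water is the column-integrated vapour mass per unit area: PW = (1/g) Σ q̄ Δp, with q in kg/kg and Δp in Pa (1 kg/m² of water = 1 mm).
Layer 1015–630 hPa: Δp = 385 hPa = 38500 Pa, q̄ = 0.00403 kg/kg → 0.00403 × 38500 / 9.8 = 15.83 mm
Layer 630–570 hPa: Δp = 60 hPa = 6000 Pa, q̄ = 0.000866 kg/kg → 0.000866 × 6000 / 9.8 = 0.53 mm
Layer 570–300 hPa: Δp = 270 hPa = 27000 Pa, q̄ = 0.000717 kg/kg → 0.000717 × 27000 / 9.8 = 1.98 mm
PW = 15.83 + 0.53 + 1.98 = 18.34 ≈ 18.3 mm.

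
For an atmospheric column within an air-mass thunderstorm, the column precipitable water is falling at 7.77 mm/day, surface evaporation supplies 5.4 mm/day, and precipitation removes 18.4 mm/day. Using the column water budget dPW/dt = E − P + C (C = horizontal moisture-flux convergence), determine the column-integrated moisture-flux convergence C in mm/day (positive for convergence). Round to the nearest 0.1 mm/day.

dPW/dt = -7.77 mm/day.
C = dPW/dt − E + P = (-7.77) − 5.4 + 18.4 = 5.2 mm/day.

C ≈ 5.2 mm/day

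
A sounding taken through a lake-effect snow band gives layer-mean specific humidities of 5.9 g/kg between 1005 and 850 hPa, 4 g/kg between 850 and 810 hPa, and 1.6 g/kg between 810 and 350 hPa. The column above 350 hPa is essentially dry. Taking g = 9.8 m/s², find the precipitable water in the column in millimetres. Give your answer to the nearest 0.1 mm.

Precipitable water is the column-integrated vapour mass per unit area: PW = (1/g) Σ q̄ Δp, with q in kg/kg and Δp in Pa (1 kg/m² of water = 1 mm).
Layer 1005–850 hPa: Δp = 155 hPa = 15500 Pa, q̄ = 0.0059 kg/kg → 0.0059 × 15500 / 9.8 = 9.33 mm
Layer 850–810 hPa: Δp = 40 hPa = 4000 Pa, q̄ = 0.004 kg/kg → 0.004 × 4000 / 9.8 = 1.63 mm
Layer 810–350 hPa: Δp = 460 hPa = 46000 Pa, q̄ = 0.0016 kg/kg → 0.0016 × 46000 / 9.8 = 7.51 mm
PW = 9.33 + 1.63 + 7.51 = 18.47 ≈ 18.5 mm.

PW ≈ 18.5 mm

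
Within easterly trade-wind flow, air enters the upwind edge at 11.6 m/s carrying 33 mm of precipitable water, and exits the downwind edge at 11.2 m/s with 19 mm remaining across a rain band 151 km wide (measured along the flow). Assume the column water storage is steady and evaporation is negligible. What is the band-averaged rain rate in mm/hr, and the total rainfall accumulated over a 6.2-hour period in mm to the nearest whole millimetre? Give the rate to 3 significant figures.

R ≈ 4.05 mm/hr; total ≈ 25 mm

Column moisture flux per unit crosswind length is F = V × PW.
Inflow: F_in = 11.6 × 33 = 382.8 mm·m/s
Outflow: F_out = 11.2 × 19 = 212.8 mm·m/s
Steady-state rate R = (F_in − F_out)/L = (382.8 − 212.8) / 151000 m = 1.126e-03 mm/s.
R = 1.126e-03 × 3600 = 4.05 mm/hr.
Over 6.2 h: total = 4.05 × 6.2 = 25.11 ≈ 25 mm.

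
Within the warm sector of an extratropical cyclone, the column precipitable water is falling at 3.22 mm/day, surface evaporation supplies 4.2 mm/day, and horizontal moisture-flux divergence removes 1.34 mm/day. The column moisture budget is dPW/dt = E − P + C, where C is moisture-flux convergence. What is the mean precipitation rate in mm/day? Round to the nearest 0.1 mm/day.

P ≈ 6.1 mm/day

dPW/dt = -3.22 mm/day.
P = E + C − dPW/dt = 4.2 + (-1.34) − (-3.22) = 6.1 mm/day.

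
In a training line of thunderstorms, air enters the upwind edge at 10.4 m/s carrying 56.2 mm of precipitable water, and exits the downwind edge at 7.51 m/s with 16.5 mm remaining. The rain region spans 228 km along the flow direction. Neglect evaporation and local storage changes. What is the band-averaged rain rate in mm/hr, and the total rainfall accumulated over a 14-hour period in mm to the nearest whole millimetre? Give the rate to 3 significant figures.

R ≈ 7.27 mm/hr; total ≈ 102 mm

Column moisture flux per unit crosswind length is F = V × PW.
Inflow: F_in = 10.4 × 56.2 = 584.48 mm·m/s
Outflow: F_out = 7.51 × 16.5 = 123.915 mm·m/s
Steady-state rate R = (F_in − F_out)/L = (584.48 − 123.915) / 228000 m = 2.020e-03 mm/s.
R = 2.020e-03 × 3600 = 7.27 mm/hr.
Over 14 h: total = 7.27 × 14 = 101.78 ≈ 102 mm.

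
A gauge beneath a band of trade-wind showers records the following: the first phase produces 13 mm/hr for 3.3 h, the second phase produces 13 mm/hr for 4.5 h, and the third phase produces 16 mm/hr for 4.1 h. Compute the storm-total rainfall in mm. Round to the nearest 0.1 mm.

Total = Σ Rᵢ Δtᵢ = 13 × 3.3 + 13 × 4.5 + 16 × 4.1
      = 42.9 + 58.5 + 65.6 = 167.0 mm.

total ≈ 167.0 mm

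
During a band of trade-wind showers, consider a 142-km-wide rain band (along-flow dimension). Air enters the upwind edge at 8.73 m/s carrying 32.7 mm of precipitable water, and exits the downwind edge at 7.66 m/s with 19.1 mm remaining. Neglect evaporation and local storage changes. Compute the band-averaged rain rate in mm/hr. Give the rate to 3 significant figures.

Column moisture flux per unit crosswind length is F = V × PW.
Inflow: F_in = 8.73 × 32.7 = 285.471 mm·m/s
Outflow: F_out = 7.66 × 19.1 = 146.306 mm·m/s
Steady-state rate R = (F_in − F_out)/L = (285.471 − 146.306) / 142000 m = 9.800e-04 mm/s.
R = 9.800e-04 × 3600 = 3.53 mm/hr.

R ≈ 3.53 mm/hr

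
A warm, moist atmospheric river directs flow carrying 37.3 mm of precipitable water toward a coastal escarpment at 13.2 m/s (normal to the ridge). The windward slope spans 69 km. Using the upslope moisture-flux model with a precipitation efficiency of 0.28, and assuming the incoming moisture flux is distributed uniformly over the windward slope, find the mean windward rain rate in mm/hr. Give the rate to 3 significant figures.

R ≈ 7.19 mm/hr

Incoming column moisture flux per unit ridge length: F = V × PW = 13.2 × 37.3 = 492.36 mm·m/s.
Spread over the 69 km slope with efficiency ε = 0.28: R = ε·F/W = 0.28 × 492.36 / 69000 m = 1.998e-03 mm/s.
R = 1.998e-03 × 3600 = 7.19 mm/hr.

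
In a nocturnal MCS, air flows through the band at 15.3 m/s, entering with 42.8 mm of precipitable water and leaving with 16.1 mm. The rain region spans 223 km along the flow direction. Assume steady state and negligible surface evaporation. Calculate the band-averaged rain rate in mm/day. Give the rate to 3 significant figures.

R ≈ 158 mm/day

Column moisture flux per unit crosswind length is F = V × PW.
Inflow: F_in = 15.3 × 42.8 = 654.84 mm·m/s
Outflow: F_out = 15.3 × 16.1 = 246.33 mm·m/s
Steady-state rate R = (F_in − F_out)/L = (654.84 − 246.33) / 223000 m = 1.832e-03 mm/s.
R = 1.832e-03 × 3600 × 24 = 158 mm/day.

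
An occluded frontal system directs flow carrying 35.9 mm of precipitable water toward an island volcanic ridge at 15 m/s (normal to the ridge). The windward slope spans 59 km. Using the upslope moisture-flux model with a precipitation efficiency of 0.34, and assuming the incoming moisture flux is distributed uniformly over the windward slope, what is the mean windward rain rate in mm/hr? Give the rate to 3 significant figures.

R ≈ 11.2 mm/hr

Incoming column moisture flux per unit ridge length: F = V × PW = 15 × 35.9 = 538.5 mm·m/s.
Spread over the 59 km slope with efficiency ε = 0.34: R = ε·F/W = 0.34 × 538.5 / 59000 m = 3.103e-03 mm/s.
R = 3.103e-03 × 3600 = 11.2 mm/hr.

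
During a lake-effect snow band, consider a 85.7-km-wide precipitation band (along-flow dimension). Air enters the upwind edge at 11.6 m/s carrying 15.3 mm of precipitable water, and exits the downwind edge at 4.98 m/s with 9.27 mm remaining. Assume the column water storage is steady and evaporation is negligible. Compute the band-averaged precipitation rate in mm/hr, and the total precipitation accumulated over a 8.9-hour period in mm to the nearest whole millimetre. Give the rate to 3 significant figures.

R ≈ 5.52 mm/hr; total ≈ 49 mm

Column moisture flux per unit crosswind length is F = V × PW.
Inflow: F_in = 11.6 × 15.3 = 177.48 mm·m/s
Outflow: F_out = 4.98 × 9.27 = 46.1646 mm·m/s
Steady-state rate R = (F_in − F_out)/L = (177.48 − 46.1646) / 85700 m = 1.532e-03 mm/s.
R = 1.532e-03 × 3600 = 5.52 mm/hr.
Over 8.9 h: total = 5.52 × 8.9 = 49.128 ≈ 49 mm.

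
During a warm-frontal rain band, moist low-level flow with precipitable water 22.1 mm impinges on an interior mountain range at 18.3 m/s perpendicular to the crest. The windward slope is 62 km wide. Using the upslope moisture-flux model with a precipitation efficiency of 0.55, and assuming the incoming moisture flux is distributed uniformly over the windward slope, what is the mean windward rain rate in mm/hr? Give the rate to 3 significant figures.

R ≈ 12.9 mm/hr

Incoming column moisture flux per unit ridge length: F = V × PW = 18.3 × 22.1 = 404.43 mm·m/s.
Spread over the 62 km slope with efficiency ε = 0.55: R = ε·F/W = 0.55 × 404.43 / 62000 m = 3.588e-03 mm/s.
R = 3.588e-03 × 3600 = 12.9 mm/hr.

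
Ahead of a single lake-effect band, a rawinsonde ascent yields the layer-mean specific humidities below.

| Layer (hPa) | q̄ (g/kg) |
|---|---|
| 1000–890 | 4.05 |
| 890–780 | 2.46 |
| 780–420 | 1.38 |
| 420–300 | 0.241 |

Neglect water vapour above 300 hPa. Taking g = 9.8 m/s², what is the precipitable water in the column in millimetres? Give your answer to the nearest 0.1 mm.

PW ≈ 12.7 mm

Precipitable water is the column-integrated vapour mass per unit area: PW = (1/g) Σ q̄ Δp, with q in kg/kg and Δp in Pa (1 kg/m² of water = 1 mm).
Layer 1000–890 hPa: Δp = 110 hPa = 11000 Pa, q̄ = 0.00405 kg/kg → 0.00405 × 11000 / 9.8 = 4.55 mm
Layer 890–780 hPa: Δp = 110 hPa = 11000 Pa, q̄ = 0.00246 kg/kg → 0.00246 × 11000 / 9.8 = 2.76 mm
Layer 780–420 hPa: Δp = 360 hPa = 36000 Pa, q̄ = 0.00138 kg/kg → 0.00138 × 36000 / 9.8 = 5.07 mm
Layer 420–300 hPa: Δp = 120 hPa = 12000 Pa, q̄ = 0.000241 kg/kg → 0.000241 × 12000 / 9.8 = 0.30 mm
PW = 4.55 + 2.76 + 5.07 + 0.30 = 12.68 ≈ 12.7 mm.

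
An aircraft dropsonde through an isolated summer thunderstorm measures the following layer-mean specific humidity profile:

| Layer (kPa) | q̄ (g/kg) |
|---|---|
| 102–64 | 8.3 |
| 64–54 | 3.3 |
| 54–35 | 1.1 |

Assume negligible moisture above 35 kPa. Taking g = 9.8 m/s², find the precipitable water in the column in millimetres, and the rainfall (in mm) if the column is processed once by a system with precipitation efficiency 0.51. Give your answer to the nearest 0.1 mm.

Precipitable water is the column-integrated vapour mass per unit area: PW = (1/g) Σ q̄ Δp, with q in kg/kg and Δp in Pa (1 kg/m² of water = 1 mm).
Layer 102–64 kPa: Δp = 380 hPa = 38000 Pa, q̄ = 0.0083 kg/kg → 0.0083 × 38000 / 9.8 = 32.18 mm
Layer 64–54 kPa: Δp = 100 hPa = 10000 Pa, q̄ = 0.0033 kg/kg → 0.0033 × 10000 / 9.8 = 3.37 mm
Layer 54–35 kPa: Δp = 190 hPa = 19000 Pa, q̄ = 0.0011 kg/kg → 0.0011 × 19000 / 9.8 = 2.13 mm
PW = 32.18 + 3.37 + 2.13 = 37.68 ≈ 37.7 mm.
Rainfall = ε × PW = 0.51 × 37.7 = 19.2 mm.

PW ≈ 37.7 mm; rainfall ≈ 19.2 mm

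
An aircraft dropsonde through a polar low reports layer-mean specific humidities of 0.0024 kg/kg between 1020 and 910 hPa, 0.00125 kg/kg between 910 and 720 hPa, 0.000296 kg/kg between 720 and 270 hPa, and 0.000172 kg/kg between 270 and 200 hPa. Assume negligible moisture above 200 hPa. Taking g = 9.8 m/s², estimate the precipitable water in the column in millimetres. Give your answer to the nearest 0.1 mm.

Precipitable water is the column-integrated vapour mass per unit area: PW = (1/g) Σ q̄ Δp, with q in kg/kg and Δp in Pa (1 kg/m² of water = 1 mm).
Layer 1020–910 hPa: Δp = 110 hPa = 11000 Pa, q̄ = 0.0024 kg/kg → 0.0024 × 11000 / 9.8 = 2.69 mm
Layer 910–720 hPa: Δp = 190 hPa = 19000 Pa, q̄ = 0.00125 kg/kg → 0.00125 × 19000 / 9.8 = 2.42 mm
Layer 720–270 hPa: Δp = 450 hPa = 45000 Pa, q̄ = 0.000296 kg/kg → 0.000296 × 45000 / 9.8 = 1.36 mm
Layer 270–200 hPa: Δp = 70 hPa = 7000 Pa, q̄ = 0.000172 kg/kg → 0.000172 × 7000 / 9.8 = 0.12 mm
PW = 2.69 + 2.42 + 1.36 + 0.12 = 6.59 ≈ 6.6 mm.

PW ≈ 6.6 mm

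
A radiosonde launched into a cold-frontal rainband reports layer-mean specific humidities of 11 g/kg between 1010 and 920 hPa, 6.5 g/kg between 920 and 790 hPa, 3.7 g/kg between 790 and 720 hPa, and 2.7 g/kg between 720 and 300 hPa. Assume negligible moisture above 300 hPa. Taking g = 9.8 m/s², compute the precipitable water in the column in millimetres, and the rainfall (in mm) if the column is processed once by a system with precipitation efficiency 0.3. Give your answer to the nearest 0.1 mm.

PW ≈ 32.9 mm; rainfall ≈ 9.9 mm

Precipitable water is the column-integrated vapour mass per unit area: PW = (1/g) Σ q̄ Δp, with q in kg/kg and Δp in Pa (1 kg/m² of water = 1 mm).
Layer 1010–920 hPa: Δp = 90 hPa = 9000 Pa, q̄ = 0.011 kg/kg → 0.011 × 9000 / 9.8 = 10.10 mm
Layer 920–790 hPa: Δp = 130 hPa = 13000 Pa, q̄ = 0.0065 kg/kg → 0.0065 × 13000 / 9.8 = 8.62 mm
Layer 790–720 hPa: Δp = 70 hPa = 7000 Pa, q̄ = 0.0037 kg/kg → 0.0037 × 7000 / 9.8 = 2.64 mm
Layer 720–300 hPa: Δp = 420 hPa = 42000 Pa, q̄ = 0.0027 kg/kg → 0.0027 × 42000 / 9.8 = 11.57 mm
PW = 10.10 + 8.62 + 2.64 + 11.57 = 32.93 ≈ 32.9 mm.
Rainfall = ε × PW = 0.3 × 32.9 = 9.9 mm.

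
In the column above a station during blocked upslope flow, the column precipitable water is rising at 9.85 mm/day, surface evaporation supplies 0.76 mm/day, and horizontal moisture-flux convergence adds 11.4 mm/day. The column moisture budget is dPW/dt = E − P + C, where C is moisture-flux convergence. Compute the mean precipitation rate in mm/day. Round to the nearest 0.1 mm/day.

P ≈ 2.3 mm/day

dPW/dt = +9.85 mm/day.
P = E + C − dPW/dt = 0.76 + (11.4) − (+9.85) = 2.3 mm/day.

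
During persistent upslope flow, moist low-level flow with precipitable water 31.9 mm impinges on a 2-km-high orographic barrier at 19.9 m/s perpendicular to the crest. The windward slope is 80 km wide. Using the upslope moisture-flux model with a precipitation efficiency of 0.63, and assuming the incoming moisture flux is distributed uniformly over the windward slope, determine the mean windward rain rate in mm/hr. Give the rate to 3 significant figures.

R ≈ 18.0 mm/hr

Incoming column moisture flux per unit ridge length: F = V × PW = 19.9 × 31.9 = 634.81 mm·m/s.
Spread over the 80 km slope with efficiency ε = 0.63: R = ε·F/W = 0.63 × 634.81 / 80000 m = 4.999e-03 mm/s.
R = 4.999e-03 × 3600 = 18.0 mm/hr.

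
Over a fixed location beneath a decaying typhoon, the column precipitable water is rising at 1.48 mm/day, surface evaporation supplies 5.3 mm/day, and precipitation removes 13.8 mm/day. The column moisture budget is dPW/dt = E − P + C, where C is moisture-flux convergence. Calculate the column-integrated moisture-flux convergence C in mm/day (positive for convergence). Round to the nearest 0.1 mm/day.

C ≈ 10.0 mm/day

dPW/dt = +1.48 mm/day.
C = dPW/dt − E + P = (+1.48) − 5.3 + 13.8 = 10.0 mm/day.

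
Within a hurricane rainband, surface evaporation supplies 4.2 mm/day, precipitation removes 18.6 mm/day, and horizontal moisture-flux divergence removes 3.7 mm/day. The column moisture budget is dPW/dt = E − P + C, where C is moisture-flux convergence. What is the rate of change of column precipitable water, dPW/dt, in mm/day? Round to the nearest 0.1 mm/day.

dPW/dt ≈ -18.1 mm/day

dPW/dt = E − P + C = 4.2 − 18.6 + (-3.7) = -18.1 mm/day.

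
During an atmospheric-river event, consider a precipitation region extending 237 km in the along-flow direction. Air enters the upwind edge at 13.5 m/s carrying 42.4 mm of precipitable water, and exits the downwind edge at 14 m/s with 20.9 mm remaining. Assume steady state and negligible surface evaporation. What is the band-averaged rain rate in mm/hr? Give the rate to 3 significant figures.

R ≈ 4.25 mm/hr

Column moisture flux per unit crosswind length is F = V × PW.
Inflow: F_in = 13.5 × 42.4 = 572.4 mm·m/s
Outflow: F_out = 14 × 20.9 = 292.6 mm·m/s
Steady-state rate R = (F_in − F_out)/L = (572.4 − 292.6) / 237000 m = 1.181e-03 mm/s.
R = 1.181e-03 × 3600 = 4.25 mm/hr.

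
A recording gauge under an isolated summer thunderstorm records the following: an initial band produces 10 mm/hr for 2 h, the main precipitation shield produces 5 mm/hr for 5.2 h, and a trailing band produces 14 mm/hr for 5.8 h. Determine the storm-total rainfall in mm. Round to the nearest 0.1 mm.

total ≈ 127.2 mm

Total = Σ Rᵢ Δtᵢ = 10 × 2 + 5 × 5.2 + 14 × 5.8
      = 20 + 26 + 81.2 = 127.2 mm.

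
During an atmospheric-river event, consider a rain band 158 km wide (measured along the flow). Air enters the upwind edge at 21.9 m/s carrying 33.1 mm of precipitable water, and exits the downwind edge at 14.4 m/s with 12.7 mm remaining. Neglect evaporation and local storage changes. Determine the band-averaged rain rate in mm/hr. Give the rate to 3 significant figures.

Column moisture flux per unit crosswind length is F = V × PW.
Inflow: F_in = 21.9 × 33.1 = 724.89 mm·m/s
Outflow: F_out = 14.4 × 12.7 = 182.88 mm·m/s
Steady-state rate R = (F_in − F_out)/L = (724.89 − 182.88) / 158000 m = 3.430e-03 mm/s.
R = 3.430e-03 × 3600 = 12.3 mm/hr.

R ≈ 12.3 mm/hr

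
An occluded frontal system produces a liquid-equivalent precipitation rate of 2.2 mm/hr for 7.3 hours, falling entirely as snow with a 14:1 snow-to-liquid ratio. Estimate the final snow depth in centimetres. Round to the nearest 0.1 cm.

snow depth ≈ 22.5 cm

Liquid-equivalent depth = 2.2 × 7.3 = 16.06 mm.
Snow depth = 16.06 mm × 14 = 224.84 mm = 22.5 cm.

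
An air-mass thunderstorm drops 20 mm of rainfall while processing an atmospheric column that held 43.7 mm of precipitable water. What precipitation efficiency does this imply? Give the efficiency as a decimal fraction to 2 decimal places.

ε ≈ 0.46

ε = rainfall / PW = 20 / 43.7 = 0.46.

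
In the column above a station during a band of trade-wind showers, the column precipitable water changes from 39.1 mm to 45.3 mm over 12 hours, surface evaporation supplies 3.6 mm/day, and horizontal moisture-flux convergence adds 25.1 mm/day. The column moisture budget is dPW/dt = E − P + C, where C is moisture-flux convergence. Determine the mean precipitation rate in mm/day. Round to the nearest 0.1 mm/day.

P ≈ 16.3 mm/day

dPW/dt = (45.3 − 39.1) mm / (12/24 day) = +12.400 mm/day.
P = E + C − dPW/dt = 3.6 + (25.1) − (+12.400) = 16.3 mm/day.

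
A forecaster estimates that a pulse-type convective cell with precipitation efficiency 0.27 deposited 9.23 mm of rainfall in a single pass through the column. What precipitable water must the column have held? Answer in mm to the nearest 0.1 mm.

PW ≈ 34.2 mm

PW = rainfall / ε = 9.23 / 0.27 = 34.2 mm.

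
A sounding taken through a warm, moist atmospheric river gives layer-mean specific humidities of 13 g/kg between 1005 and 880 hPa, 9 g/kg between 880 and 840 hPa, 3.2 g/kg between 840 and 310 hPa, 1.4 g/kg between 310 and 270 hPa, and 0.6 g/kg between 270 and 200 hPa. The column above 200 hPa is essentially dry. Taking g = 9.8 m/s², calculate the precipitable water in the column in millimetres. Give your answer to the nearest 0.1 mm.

PW ≈ 38.6 mm

Precipitable water is the column-integrated vapour mass per unit area: PW = (1/g) Σ q̄ Δp, with q in kg/kg and Δp in Pa (1 kg/m² of water = 1 mm).
Layer 1005–880 hPa: Δp = 125 hPa = 12500 Pa, q̄ = 0.013 kg/kg → 0.013 × 12500 / 9.8 = 16.58 mm
Layer 880–840 hPa: Δp = 40 hPa = 4000 Pa, q̄ = 0.009 kg/kg → 0.009 × 4000 / 9.8 = 3.67 mm
Layer 840–310 hPa: Δp = 530 hPa = 53000 Pa, q̄ = 0.0032 kg/kg → 0.0032 × 53000 / 9.8 = 17.31 mm
Layer 310–270 hPa: Δp = 40 hPa = 4000 Pa, q̄ = 0.0014 kg/kg → 0.0014 × 4000 / 9.8 = 0.57 mm
Layer 270–200 hPa: Δp = 70 hPa = 7000 Pa, q̄ = 0.0006 kg/kg → 0.0006 × 7000 / 9.8 = 0.43 mm
PW = 16.58 + 3.67 + 17.31 + 0.57 + 0.43 = 38.56 ≈ 38.6 mm.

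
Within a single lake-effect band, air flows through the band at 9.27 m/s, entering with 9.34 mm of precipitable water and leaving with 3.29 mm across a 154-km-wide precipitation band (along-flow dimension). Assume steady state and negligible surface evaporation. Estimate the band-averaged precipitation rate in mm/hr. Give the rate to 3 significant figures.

R ≈ 1.31 mm/hr

Column moisture flux per unit crosswind length is F = V × PW.
Inflow: F_in = 9.27 × 9.34 = 86.5818 mm·m/s
Outflow: F_out = 9.27 × 3.29 = 30.4983 mm·m/s
Steady-state rate R = (F_in − F_out)/L = (86.5818 − 30.4983) / 154000 m = 3.642e-04 mm/s.
R = 3.642e-04 × 3600 = 1.31 mm/hr.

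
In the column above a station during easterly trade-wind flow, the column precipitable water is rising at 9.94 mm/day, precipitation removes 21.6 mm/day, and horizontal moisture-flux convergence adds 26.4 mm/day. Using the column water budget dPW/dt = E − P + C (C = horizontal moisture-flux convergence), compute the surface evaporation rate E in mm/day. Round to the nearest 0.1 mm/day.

dPW/dt = +9.94 mm/day.
E = dPW/dt + P − C = (+9.94) + 21.6 − (26.4) = 5.1 mm/day.

E ≈ 5.1 mm/day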